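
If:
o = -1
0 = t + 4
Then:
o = -1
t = -4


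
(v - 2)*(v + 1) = v^2 - v - 2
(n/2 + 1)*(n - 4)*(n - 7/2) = n^3/2 - 11*n^2/4 - n/2 + 14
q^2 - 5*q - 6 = (q - 6)*(q + 1)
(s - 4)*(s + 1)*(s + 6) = s^3 + 3*s^2 - 22*s - 24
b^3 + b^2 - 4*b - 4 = (b - 2)*(b + 1)*(b + 2)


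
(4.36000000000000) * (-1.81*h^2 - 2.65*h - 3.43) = -7.8916*h^2 - 11.554*h - 14.9548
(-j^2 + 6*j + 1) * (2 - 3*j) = 3*j^3 - 20*j^2 + 9*j + 2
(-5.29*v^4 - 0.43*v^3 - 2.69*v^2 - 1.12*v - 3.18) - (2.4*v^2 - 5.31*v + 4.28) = -5.29*v^4 - 0.43*v^3 - 5.09*v^2 + 4.19*v - 7.46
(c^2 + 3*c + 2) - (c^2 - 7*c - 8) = 10*c + 10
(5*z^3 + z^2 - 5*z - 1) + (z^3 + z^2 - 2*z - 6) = 6*z^3 + 2*z^2 - 7*z - 7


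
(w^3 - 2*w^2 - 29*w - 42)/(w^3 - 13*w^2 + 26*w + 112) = (w + 3)/(w - 8)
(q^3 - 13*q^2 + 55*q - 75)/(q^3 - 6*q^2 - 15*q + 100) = (q - 3)/(q + 4)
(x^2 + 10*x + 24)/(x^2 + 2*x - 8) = (x + 6)/(x - 2)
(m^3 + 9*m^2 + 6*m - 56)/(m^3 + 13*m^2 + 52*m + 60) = (m^3 + 9*m^2 + 6*m - 56)/(m^3 + 13*m^2 + 52*m + 60)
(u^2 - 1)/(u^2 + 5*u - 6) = (u + 1)/(u + 6)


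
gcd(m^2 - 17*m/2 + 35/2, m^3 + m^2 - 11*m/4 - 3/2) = 1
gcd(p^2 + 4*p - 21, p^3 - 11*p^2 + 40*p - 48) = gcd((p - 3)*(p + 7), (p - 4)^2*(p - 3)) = p - 3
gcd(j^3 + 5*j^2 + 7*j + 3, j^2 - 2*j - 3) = j + 1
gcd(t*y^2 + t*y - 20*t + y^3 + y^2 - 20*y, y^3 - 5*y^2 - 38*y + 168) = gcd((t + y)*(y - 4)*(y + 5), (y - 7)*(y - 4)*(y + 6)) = y - 4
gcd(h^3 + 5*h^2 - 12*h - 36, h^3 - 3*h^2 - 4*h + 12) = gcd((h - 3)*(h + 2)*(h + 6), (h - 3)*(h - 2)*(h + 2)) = h^2 - h - 6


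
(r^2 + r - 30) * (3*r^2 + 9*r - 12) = 3*r^4 + 12*r^3 - 93*r^2 - 282*r + 360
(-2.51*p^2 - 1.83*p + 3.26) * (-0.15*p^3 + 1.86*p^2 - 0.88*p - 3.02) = 0.3765*p^5 - 4.3941*p^4 - 1.684*p^3 + 15.2542*p^2 + 2.6578*p - 9.8452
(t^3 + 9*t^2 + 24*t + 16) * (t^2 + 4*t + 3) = t^5 + 13*t^4 + 63*t^3 + 139*t^2 + 136*t + 48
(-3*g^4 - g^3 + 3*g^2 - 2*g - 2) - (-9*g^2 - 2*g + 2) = -3*g^4 - g^3 + 12*g^2 - 4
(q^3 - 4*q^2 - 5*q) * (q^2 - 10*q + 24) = q^5 - 14*q^4 + 59*q^3 - 46*q^2 - 120*q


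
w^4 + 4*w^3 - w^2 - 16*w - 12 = (w - 2)*(w + 1)*(w + 2)*(w + 3)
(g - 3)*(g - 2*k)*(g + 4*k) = g^3 + 2*g^2*k - 3*g^2 - 8*g*k^2 - 6*g*k + 24*k^2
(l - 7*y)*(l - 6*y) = l^2 - 13*l*y + 42*y^2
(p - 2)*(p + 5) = p^2 + 3*p - 10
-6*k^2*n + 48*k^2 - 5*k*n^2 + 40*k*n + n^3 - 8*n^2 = (-6*k + n)*(k + n)*(n - 8)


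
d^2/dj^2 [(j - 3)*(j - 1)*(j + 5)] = 6*j + 2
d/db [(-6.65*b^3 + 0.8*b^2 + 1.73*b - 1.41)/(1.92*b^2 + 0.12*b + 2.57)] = (-12.768*b^4 - 1.596*b^3 - 54.4971*b^2 + 9.5264*b + 4.6153)/(3.6864*b^4 + 0.4608*b^3 + 9.8832*b^2 + 0.6168*b + 6.6049)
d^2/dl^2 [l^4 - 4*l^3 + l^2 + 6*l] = 12*l^2 - 24*l + 2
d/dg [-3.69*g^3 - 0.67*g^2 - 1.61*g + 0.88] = -11.07*g^2 - 1.34*g - 1.61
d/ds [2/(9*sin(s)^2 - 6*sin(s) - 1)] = 12*(1 - 3*sin(s))*cos(s)/(-9*sin(s)^2 + 6*sin(s) + 1)^2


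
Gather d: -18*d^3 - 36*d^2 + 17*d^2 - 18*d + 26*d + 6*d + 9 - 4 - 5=-18*d^3 - 19*d^2 + 14*d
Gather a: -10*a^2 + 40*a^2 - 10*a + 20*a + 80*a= 30*a^2 + 90*a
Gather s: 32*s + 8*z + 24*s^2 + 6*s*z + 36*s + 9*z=24*s^2 + s*(6*z + 68) + 17*z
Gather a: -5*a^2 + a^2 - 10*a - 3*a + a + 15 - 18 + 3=-4*a^2 - 12*a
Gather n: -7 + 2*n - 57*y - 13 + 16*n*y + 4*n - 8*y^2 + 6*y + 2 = n*(16*y + 6) - 8*y^2 - 51*y - 18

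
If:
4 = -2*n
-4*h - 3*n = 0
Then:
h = 3/2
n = -2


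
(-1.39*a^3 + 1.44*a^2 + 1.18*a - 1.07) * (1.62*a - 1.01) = -2.2518*a^4 + 3.7367*a^3 + 0.4572*a^2 - 2.9252*a + 1.0807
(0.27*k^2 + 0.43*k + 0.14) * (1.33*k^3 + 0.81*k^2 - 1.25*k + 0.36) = 0.3591*k^5 + 0.7906*k^4 + 0.197*k^3 - 0.3269*k^2 - 0.0202*k + 0.0504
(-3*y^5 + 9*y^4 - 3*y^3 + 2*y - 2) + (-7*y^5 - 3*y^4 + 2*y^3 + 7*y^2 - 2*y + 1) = -10*y^5 + 6*y^4 - y^3 + 7*y^2 - 1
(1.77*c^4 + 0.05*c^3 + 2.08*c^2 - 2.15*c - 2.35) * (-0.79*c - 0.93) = -1.3983*c^5 - 1.6856*c^4 - 1.6897*c^3 - 0.2359*c^2 + 3.856*c + 2.1855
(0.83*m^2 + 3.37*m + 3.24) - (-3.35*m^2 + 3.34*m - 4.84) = 4.18*m^2 + 0.0300000000000002*m + 8.08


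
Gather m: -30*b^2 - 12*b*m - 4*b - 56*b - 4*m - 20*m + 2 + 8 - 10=-30*b^2 - 60*b + m*(-12*b - 24)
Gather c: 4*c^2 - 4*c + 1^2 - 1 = 4*c^2 - 4*c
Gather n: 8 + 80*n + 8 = 80*n + 16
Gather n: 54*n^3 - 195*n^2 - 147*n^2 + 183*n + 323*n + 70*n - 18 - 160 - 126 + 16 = 54*n^3 - 342*n^2 + 576*n - 288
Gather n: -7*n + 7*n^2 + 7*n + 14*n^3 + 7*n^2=14*n^3 + 14*n^2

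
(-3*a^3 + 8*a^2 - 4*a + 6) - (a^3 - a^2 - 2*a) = -4*a^3 + 9*a^2 - 2*a + 6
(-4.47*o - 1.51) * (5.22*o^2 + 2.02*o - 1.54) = -23.3334*o^3 - 16.9116*o^2 + 3.8336*o + 2.3254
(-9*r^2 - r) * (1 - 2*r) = 18*r^3 - 7*r^2 - r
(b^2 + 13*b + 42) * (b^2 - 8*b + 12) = b^4 + 5*b^3 - 50*b^2 - 180*b + 504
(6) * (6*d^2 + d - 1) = 36*d^2 + 6*d - 6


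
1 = 1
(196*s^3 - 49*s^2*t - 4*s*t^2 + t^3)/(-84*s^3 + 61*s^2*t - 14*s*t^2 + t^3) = (-7*s - t)/(3*s - t)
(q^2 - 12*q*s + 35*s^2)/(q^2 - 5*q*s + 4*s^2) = (q^2 - 12*q*s + 35*s^2)/(q^2 - 5*q*s + 4*s^2)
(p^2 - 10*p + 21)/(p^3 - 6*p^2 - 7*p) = (p - 3)/(p*(p + 1))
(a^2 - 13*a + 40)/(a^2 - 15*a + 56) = (a - 5)/(a - 7)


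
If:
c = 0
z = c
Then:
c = 0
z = 0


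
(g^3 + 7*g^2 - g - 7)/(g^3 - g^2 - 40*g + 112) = (g^2 - 1)/(g^2 - 8*g + 16)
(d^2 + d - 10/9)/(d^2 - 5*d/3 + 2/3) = (d + 5/3)/(d - 1)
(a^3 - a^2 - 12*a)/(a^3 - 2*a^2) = (a^2 - a - 12)/(a*(a - 2))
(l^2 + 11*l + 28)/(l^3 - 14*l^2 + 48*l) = (l^2 + 11*l + 28)/(l*(l^2 - 14*l + 48))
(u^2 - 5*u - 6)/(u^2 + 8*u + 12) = (u^2 - 5*u - 6)/(u^2 + 8*u + 12)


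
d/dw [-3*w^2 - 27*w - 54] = -6*w - 27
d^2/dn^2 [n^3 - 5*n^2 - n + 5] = 6*n - 10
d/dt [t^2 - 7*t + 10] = 2*t - 7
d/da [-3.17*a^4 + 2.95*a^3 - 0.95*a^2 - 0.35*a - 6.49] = -12.68*a^3 + 8.85*a^2 - 1.9*a - 0.35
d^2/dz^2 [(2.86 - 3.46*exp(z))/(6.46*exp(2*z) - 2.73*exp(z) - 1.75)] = (-144.391336*exp(4*z) + 416.389636*exp(3*z) - 386.006964*exp(2*z) + 167.174644*exp(z) - 24.2599)*exp(z)/(269.586136*exp(6*z) - 341.781804*exp(5*z) - 74.653698*exp(4*z) + 164.829483*exp(3*z) + 20.223525*exp(2*z) - 25.081875*exp(z) - 5.359375)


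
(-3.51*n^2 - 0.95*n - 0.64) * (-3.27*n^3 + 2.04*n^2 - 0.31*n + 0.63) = 11.4777*n^5 - 4.0539*n^4 + 1.2429*n^3 - 3.2224*n^2 - 0.4001*n - 0.4032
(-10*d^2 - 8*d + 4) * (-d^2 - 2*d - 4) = 10*d^4 + 28*d^3 + 52*d^2 + 24*d - 16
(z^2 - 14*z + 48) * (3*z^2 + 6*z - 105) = 3*z^4 - 36*z^3 - 45*z^2 + 1758*z - 5040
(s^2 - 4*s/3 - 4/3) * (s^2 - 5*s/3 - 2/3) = s^4 - 3*s^3 + 2*s^2/9 + 28*s/9 + 8/9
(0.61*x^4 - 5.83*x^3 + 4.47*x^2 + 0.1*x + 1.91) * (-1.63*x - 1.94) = -0.9943*x^5 + 8.3195*x^4 + 4.0241*x^3 - 8.8348*x^2 - 3.3073*x - 3.7054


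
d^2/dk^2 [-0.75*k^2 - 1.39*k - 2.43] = -1.50000000000000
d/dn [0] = 0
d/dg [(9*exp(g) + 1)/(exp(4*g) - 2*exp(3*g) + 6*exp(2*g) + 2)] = (-2*(9*exp(g) + 1)*(2*exp(2*g) - 3*exp(g) + 6)*exp(g) + 9*exp(4*g) - 18*exp(3*g) + 54*exp(2*g) + 18)*exp(g)/(exp(4*g) - 2*exp(3*g) + 6*exp(2*g) + 2)^2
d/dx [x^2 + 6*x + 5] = 2*x + 6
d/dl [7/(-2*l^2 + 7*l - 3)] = 7*(4*l - 7)/(2*l^2 - 7*l + 3)^2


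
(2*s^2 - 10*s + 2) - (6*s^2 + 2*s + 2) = -4*s^2 - 12*s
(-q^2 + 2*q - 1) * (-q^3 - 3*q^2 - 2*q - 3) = q^5 + q^4 - 3*q^3 + 2*q^2 - 4*q + 3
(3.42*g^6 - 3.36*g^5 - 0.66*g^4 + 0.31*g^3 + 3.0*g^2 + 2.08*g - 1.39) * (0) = 0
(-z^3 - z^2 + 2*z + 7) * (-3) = 3*z^3 + 3*z^2 - 6*z - 21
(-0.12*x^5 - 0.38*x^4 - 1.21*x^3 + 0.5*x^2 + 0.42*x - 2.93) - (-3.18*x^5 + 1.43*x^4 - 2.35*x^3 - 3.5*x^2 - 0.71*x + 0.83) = 3.06*x^5 - 1.81*x^4 + 1.14*x^3 + 4.0*x^2 + 1.13*x - 3.76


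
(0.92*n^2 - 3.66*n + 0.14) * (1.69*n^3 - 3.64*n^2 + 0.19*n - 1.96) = 1.5548*n^5 - 9.5342*n^4 + 13.7338*n^3 - 3.0082*n^2 + 7.2002*n - 0.2744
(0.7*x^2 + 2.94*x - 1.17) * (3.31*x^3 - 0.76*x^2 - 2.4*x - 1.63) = 2.317*x^5 + 9.1994*x^4 - 7.7871*x^3 - 7.3078*x^2 - 1.9842*x + 1.9071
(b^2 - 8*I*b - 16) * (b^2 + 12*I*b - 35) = b^4 + 4*I*b^3 + 45*b^2 + 88*I*b + 560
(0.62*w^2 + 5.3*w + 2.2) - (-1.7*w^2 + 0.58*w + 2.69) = 2.32*w^2 + 4.72*w - 0.49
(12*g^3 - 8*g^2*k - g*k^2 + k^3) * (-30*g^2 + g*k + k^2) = -360*g^5 + 252*g^4*k + 34*g^3*k^2 - 39*g^2*k^3 + k^5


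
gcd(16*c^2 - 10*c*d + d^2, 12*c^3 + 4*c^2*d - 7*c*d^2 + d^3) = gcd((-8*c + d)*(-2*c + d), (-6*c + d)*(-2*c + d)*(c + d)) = 2*c - d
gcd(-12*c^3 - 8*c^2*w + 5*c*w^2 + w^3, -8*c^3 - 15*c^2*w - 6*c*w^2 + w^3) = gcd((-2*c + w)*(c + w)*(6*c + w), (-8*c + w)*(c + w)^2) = c + w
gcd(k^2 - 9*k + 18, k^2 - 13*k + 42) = k - 6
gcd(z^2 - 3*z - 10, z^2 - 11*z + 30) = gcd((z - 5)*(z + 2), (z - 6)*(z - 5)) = z - 5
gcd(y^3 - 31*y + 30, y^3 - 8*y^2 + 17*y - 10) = y^2 - 6*y + 5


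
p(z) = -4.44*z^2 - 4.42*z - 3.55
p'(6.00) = -57.70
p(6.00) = -189.91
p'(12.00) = -110.98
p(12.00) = -695.95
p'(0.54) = -9.22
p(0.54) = -7.23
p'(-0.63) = 1.17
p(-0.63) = -2.53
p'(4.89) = -47.84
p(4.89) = -131.33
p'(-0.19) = -2.73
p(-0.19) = -2.87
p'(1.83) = -20.67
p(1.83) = -26.51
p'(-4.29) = 33.68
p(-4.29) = -66.30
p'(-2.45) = 17.34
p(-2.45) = -19.37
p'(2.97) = -30.79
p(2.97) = -55.84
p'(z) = -8.88*z - 4.42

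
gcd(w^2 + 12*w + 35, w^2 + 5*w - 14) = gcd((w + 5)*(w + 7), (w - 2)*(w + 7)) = w + 7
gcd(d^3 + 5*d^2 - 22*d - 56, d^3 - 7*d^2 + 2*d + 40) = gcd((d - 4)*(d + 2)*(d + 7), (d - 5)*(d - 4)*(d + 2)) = d^2 - 2*d - 8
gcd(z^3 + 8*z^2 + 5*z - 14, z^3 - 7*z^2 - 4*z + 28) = z + 2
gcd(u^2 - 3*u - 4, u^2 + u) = u + 1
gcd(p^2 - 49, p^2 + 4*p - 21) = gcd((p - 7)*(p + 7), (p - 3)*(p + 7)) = p + 7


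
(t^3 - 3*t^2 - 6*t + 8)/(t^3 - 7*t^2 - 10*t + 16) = (t - 4)/(t - 8)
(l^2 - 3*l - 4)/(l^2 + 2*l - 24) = (l + 1)/(l + 6)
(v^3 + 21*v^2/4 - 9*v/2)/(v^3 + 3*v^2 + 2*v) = (4*v^2 + 21*v - 18)/(4*(v^2 + 3*v + 2))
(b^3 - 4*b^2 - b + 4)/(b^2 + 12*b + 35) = (b^3 - 4*b^2 - b + 4)/(b^2 + 12*b + 35)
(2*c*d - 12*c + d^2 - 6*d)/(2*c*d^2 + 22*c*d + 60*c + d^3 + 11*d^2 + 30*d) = (d - 6)/(d^2 + 11*d + 30)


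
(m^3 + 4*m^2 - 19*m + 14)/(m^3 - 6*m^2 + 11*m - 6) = (m + 7)/(m - 3)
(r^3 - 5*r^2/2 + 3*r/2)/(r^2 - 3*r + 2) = r*(2*r - 3)/(2*(r - 2))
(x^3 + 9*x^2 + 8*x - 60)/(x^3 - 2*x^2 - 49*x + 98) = (x^2 + 11*x + 30)/(x^2 - 49)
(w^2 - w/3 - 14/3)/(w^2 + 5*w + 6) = (w - 7/3)/(w + 3)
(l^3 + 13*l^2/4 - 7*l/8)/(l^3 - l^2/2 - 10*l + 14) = l*(4*l - 1)/(4*(l^2 - 4*l + 4))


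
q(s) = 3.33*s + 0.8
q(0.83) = 3.56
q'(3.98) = 3.33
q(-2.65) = -8.02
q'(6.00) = 3.33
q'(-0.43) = 3.33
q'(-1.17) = 3.33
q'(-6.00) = 3.33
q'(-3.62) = 3.33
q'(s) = 3.33000000000000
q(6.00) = 20.78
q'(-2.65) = 3.33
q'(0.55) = 3.33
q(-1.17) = -3.10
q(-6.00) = -19.18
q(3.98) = 14.05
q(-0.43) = -0.63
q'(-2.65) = 3.33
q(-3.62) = -11.25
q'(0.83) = 3.33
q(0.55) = 2.63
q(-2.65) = -8.02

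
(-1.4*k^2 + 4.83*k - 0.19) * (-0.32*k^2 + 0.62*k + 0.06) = 0.448*k^4 - 2.4136*k^3 + 2.9714*k^2 + 0.172*k - 0.0114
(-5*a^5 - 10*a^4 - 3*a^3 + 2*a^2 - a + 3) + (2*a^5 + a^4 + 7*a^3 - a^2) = -3*a^5 - 9*a^4 + 4*a^3 + a^2 - a + 3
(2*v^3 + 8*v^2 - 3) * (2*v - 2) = 4*v^4 + 12*v^3 - 16*v^2 - 6*v + 6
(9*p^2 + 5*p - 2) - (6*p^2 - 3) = 3*p^2 + 5*p + 1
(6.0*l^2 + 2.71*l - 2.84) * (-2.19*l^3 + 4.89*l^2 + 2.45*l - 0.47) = -13.14*l^5 + 23.4051*l^4 + 34.1715*l^3 - 10.0681*l^2 - 8.2317*l + 1.3348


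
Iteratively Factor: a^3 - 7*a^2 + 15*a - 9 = (a - 3)*(a^2 - 4*a + 3) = (a - 3)^2*(a - 1)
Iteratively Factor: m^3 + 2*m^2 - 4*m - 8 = (m + 2)*(m^2 - 4) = (m + 2)^2*(m - 2)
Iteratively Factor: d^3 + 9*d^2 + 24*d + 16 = (d + 4)*(d^2 + 5*d + 4) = (d + 1)*(d + 4)*(d + 4)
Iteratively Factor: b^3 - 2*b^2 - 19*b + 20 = (b - 1)*(b^2 - b - 20) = (b - 5)*(b - 1)*(b + 4)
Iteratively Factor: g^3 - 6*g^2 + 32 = (g - 4)*(g^2 - 2*g - 8) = (g - 4)*(g + 2)*(g - 4)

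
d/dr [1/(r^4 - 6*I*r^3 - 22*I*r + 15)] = 2*(-2*r^3 + 9*I*r^2 + 11*I)/(r^4 - 6*I*r^3 - 22*I*r + 15)^2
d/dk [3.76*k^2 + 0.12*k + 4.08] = 7.52*k + 0.12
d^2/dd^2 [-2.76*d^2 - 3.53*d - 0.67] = -5.52000000000000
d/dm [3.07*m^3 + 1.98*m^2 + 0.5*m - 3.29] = 9.21*m^2 + 3.96*m + 0.5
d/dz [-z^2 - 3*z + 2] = -2*z - 3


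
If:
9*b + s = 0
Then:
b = -s/9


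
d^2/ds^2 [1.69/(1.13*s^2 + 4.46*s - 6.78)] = (-4.315922*s^2 - 17.034524*s + 1.69*(2.26*s + 4.46)*(4.52*s + 8.92) + 25.895532)/(1.13*s^2 + 4.46*s - 6.78)^3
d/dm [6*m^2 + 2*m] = 12*m + 2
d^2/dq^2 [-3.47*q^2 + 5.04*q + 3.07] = -6.94000000000000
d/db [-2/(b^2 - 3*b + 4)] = 2*(2*b - 3)/(b^2 - 3*b + 4)^2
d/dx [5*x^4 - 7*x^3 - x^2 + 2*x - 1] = 20*x^3 - 21*x^2 - 2*x + 2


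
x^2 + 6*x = x*(x + 6)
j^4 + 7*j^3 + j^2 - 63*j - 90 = (j - 3)*(j + 2)*(j + 3)*(j + 5)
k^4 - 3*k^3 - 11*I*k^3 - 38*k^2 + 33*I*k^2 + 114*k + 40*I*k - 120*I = (k - 3)*(k - 5*I)*(k - 4*I)*(k - 2*I)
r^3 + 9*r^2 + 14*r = r*(r + 2)*(r + 7)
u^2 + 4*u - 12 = (u - 2)*(u + 6)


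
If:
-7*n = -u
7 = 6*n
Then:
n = 7/6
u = 49/6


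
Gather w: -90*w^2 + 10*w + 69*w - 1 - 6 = -90*w^2 + 79*w - 7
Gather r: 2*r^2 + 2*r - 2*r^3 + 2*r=-2*r^3 + 2*r^2 + 4*r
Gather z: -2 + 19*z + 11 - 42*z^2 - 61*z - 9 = -42*z^2 - 42*z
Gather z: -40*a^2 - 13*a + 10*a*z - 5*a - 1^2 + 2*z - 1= -40*a^2 - 18*a + z*(10*a + 2) - 2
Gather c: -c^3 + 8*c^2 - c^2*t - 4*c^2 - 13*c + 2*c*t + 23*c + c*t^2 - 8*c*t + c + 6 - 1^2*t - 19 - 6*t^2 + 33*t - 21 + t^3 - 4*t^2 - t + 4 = -c^3 + c^2*(4 - t) + c*(t^2 - 6*t + 11) + t^3 - 10*t^2 + 31*t - 30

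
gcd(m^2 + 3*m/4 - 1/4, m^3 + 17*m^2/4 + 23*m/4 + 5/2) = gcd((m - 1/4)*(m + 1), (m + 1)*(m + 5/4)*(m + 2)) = m + 1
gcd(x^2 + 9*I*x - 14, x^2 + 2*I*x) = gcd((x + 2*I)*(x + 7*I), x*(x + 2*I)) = x + 2*I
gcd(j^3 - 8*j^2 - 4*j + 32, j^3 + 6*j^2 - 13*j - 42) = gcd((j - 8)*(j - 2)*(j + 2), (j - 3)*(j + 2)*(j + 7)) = j + 2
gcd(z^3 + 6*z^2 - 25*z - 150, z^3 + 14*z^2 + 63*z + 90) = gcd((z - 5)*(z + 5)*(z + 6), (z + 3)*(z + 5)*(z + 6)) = z^2 + 11*z + 30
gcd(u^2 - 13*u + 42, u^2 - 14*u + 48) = u - 6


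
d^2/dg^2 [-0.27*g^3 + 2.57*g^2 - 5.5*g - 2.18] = 5.14 - 1.62*g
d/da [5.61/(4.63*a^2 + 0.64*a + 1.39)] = (-51.9486*a - 3.5904)/(4.63*a^2 + 0.64*a + 1.39)^2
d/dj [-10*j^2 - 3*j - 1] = -20*j - 3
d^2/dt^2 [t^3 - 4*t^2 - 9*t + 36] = 6*t - 8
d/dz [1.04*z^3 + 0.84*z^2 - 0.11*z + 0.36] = 3.12*z^2 + 1.68*z - 0.11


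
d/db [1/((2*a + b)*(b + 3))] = -(2*a + 2*b + 3)/((2*a + b)^2*(b + 3)^2)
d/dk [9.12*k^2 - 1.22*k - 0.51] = 18.24*k - 1.22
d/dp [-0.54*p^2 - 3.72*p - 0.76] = -1.08*p - 3.72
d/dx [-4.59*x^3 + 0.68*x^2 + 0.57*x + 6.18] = -13.77*x^2 + 1.36*x + 0.57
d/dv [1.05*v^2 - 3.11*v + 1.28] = 2.1*v - 3.11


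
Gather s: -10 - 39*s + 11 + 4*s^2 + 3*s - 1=4*s^2 - 36*s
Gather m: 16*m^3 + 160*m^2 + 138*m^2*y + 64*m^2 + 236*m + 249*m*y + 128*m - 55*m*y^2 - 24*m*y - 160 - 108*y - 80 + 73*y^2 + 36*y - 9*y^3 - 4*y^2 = 16*m^3 + m^2*(138*y + 224) + m*(-55*y^2 + 225*y + 364) - 9*y^3 + 69*y^2 - 72*y - 240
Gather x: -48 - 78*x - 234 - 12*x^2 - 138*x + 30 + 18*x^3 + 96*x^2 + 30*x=18*x^3 + 84*x^2 - 186*x - 252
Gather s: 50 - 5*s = 50 - 5*s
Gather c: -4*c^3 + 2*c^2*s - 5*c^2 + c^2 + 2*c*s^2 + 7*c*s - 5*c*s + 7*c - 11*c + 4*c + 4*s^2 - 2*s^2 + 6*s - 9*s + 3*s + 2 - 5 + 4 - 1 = -4*c^3 + c^2*(2*s - 4) + c*(2*s^2 + 2*s) + 2*s^2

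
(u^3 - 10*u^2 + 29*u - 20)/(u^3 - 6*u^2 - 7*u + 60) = (u - 1)/(u + 3)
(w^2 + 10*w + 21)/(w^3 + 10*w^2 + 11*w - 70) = (w + 3)/(w^2 + 3*w - 10)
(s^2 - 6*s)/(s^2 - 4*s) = (s - 6)/(s - 4)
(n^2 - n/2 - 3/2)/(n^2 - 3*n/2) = (n + 1)/n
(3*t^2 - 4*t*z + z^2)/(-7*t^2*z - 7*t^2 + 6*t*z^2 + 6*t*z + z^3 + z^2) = (-3*t + z)/(7*t*z + 7*t + z^2 + z)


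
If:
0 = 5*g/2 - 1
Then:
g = 2/5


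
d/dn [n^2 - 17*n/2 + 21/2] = 2*n - 17/2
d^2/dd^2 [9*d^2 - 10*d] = 18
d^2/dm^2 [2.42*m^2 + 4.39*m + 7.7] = 4.84000000000000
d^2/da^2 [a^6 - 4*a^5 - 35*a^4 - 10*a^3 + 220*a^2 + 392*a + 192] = 30*a^4 - 80*a^3 - 420*a^2 - 60*a + 440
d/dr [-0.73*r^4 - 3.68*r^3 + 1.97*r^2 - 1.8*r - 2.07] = -2.92*r^3 - 11.04*r^2 + 3.94*r - 1.8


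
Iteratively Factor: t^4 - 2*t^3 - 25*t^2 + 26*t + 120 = (t + 4)*(t^3 - 6*t^2 - t + 30) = (t - 5)*(t + 4)*(t^2 - t - 6) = (t - 5)*(t - 3)*(t + 4)*(t + 2)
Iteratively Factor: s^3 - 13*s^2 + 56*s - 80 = (s - 5)*(s^2 - 8*s + 16) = (s - 5)*(s - 4)*(s - 4)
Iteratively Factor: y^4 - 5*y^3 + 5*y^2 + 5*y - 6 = (y - 3)*(y^3 - 2*y^2 - y + 2) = (y - 3)*(y - 2)*(y^2 - 1) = (y - 3)*(y - 2)*(y - 1)*(y + 1)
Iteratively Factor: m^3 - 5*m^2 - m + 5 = (m - 1)*(m^2 - 4*m - 5) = (m - 1)*(m + 1)*(m - 5)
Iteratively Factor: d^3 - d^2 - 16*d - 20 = (d + 2)*(d^2 - 3*d - 10) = (d - 5)*(d + 2)*(d + 2)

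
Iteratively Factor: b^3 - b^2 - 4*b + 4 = (b - 1)*(b^2 - 4) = (b - 1)*(b + 2)*(b - 2)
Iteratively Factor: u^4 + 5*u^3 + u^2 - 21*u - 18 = (u + 3)*(u^3 + 2*u^2 - 5*u - 6) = (u + 1)*(u + 3)*(u^2 + u - 6) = (u + 1)*(u + 3)^2*(u - 2)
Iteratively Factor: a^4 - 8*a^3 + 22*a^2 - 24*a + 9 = (a - 1)*(a^3 - 7*a^2 + 15*a - 9) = (a - 1)^2*(a^2 - 6*a + 9) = (a - 3)*(a - 1)^2*(a - 3)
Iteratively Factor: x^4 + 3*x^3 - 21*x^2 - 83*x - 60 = (x + 3)*(x^3 - 21*x - 20) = (x - 5)*(x + 3)*(x^2 + 5*x + 4) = (x - 5)*(x + 1)*(x + 3)*(x + 4)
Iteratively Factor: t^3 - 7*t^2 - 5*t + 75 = (t - 5)*(t^2 - 2*t - 15) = (t - 5)*(t + 3)*(t - 5)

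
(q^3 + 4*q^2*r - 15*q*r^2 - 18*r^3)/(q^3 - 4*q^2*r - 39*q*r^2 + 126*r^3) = (q + r)/(q - 7*r)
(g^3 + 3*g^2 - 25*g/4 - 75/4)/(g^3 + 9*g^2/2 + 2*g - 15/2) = (g - 5/2)/(g - 1)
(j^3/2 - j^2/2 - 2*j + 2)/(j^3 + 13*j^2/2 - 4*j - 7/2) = (j^2 - 4)/(2*j^2 + 15*j + 7)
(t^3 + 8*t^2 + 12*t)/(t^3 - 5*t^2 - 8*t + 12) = t*(t + 6)/(t^2 - 7*t + 6)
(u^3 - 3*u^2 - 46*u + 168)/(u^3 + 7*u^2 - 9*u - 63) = (u^2 - 10*u + 24)/(u^2 - 9)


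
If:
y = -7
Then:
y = -7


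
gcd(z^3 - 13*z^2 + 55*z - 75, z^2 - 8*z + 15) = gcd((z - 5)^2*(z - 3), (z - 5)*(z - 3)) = z^2 - 8*z + 15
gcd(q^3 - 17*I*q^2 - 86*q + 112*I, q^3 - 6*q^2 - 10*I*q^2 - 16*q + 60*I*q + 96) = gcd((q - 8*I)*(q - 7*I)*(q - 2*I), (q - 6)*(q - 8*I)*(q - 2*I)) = q^2 - 10*I*q - 16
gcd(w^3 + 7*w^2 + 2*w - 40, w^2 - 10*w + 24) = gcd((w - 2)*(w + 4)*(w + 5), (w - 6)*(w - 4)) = 1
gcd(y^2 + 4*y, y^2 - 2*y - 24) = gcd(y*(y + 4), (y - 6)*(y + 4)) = y + 4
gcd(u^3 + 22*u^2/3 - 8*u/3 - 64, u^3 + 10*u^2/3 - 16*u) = u^2 + 10*u/3 - 16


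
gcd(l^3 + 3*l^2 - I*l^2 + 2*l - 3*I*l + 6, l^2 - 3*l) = 1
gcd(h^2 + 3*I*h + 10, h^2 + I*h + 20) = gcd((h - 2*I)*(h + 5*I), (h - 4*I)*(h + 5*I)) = h + 5*I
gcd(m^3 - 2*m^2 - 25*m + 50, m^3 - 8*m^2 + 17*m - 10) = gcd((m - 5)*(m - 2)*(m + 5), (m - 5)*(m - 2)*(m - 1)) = m^2 - 7*m + 10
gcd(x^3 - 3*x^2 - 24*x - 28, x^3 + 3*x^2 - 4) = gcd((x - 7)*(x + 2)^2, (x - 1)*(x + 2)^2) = x^2 + 4*x + 4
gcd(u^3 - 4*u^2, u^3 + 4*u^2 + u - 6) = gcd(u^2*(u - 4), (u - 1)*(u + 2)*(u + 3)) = 1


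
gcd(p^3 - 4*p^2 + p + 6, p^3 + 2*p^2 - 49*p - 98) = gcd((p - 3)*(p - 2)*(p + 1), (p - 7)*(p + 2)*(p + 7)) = 1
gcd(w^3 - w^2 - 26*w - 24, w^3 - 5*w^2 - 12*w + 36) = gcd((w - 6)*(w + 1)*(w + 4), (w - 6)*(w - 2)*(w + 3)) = w - 6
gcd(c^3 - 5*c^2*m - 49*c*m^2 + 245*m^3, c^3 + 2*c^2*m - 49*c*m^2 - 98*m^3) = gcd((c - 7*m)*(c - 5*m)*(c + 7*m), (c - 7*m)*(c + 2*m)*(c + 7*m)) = c^2 - 49*m^2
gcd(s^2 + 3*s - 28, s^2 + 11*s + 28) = s + 7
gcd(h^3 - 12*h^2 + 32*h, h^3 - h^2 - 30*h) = h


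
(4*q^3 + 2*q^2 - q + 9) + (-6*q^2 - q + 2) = 4*q^3 - 4*q^2 - 2*q + 11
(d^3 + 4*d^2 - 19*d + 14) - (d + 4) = d^3 + 4*d^2 - 20*d + 10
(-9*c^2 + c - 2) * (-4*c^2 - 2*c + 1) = 36*c^4 + 14*c^3 - 3*c^2 + 5*c - 2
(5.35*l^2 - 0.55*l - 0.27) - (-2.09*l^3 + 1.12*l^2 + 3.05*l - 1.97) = 2.09*l^3 + 4.23*l^2 - 3.6*l + 1.7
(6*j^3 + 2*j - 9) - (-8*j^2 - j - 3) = 6*j^3 + 8*j^2 + 3*j - 6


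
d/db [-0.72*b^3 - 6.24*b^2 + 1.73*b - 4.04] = -2.16*b^2 - 12.48*b + 1.73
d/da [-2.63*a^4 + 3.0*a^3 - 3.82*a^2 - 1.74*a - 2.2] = -10.52*a^3 + 9.0*a^2 - 7.64*a - 1.74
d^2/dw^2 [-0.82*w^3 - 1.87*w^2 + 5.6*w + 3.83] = -4.92*w - 3.74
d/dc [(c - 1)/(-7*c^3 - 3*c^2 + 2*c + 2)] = (-7*c^3 - 3*c^2 + 2*c + (c - 1)*(21*c^2 + 6*c - 2) + 2)/(7*c^3 + 3*c^2 - 2*c - 2)^2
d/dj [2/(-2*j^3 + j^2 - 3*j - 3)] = 2*(6*j^2 - 2*j + 3)/(2*j^3 - j^2 + 3*j + 3)^2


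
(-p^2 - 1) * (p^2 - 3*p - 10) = -p^4 + 3*p^3 + 9*p^2 + 3*p + 10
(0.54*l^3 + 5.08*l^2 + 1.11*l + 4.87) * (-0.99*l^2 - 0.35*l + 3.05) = -0.5346*l^5 - 5.2182*l^4 - 1.2299*l^3 + 10.2842*l^2 + 1.681*l + 14.8535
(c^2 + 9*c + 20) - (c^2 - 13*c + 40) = 22*c - 20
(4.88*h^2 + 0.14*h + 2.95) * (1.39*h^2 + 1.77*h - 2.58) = 6.7832*h^4 + 8.8322*h^3 - 8.2421*h^2 + 4.8603*h - 7.611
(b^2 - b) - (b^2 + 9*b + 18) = -10*b - 18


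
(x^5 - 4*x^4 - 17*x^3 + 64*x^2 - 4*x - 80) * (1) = x^5 - 4*x^4 - 17*x^3 + 64*x^2 - 4*x - 80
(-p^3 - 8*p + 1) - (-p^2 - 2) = -p^3 + p^2 - 8*p + 3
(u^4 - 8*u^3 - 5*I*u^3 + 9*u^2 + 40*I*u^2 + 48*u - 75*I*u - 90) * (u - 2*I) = u^5 - 8*u^4 - 7*I*u^4 - u^3 + 56*I*u^3 + 128*u^2 - 93*I*u^2 - 240*u - 96*I*u + 180*I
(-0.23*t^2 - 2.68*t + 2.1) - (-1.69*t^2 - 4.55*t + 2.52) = 1.46*t^2 + 1.87*t - 0.42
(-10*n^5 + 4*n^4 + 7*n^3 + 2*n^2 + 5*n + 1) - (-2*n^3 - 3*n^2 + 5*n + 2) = -10*n^5 + 4*n^4 + 9*n^3 + 5*n^2 - 1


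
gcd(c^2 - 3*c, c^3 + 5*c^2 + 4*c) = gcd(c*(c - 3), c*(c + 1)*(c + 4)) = c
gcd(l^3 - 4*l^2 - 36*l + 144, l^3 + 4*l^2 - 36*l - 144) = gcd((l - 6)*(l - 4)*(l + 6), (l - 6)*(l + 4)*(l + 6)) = l^2 - 36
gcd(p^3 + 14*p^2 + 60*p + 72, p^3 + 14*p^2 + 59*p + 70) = p + 2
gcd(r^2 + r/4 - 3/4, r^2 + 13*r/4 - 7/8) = 1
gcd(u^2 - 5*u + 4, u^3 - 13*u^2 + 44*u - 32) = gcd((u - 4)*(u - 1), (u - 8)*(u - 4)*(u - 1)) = u^2 - 5*u + 4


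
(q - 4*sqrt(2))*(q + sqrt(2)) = q^2 - 3*sqrt(2)*q - 8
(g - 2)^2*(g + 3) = g^3 - g^2 - 8*g + 12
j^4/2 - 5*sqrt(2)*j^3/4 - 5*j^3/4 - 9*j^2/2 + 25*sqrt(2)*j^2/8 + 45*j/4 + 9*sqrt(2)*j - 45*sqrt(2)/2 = (j/2 + sqrt(2))*(j - 5/2)*(j - 3*sqrt(2))*(j - 3*sqrt(2)/2)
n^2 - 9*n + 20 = (n - 5)*(n - 4)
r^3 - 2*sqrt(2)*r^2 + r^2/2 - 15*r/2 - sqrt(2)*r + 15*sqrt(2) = (r - 5/2)*(r + 3)*(r - 2*sqrt(2))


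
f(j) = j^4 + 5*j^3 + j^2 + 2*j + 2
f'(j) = 4*j^3 + 15*j^2 + 2*j + 2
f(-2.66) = -40.29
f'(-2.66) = 27.53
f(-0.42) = 1.00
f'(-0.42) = 3.51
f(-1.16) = -4.97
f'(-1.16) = 13.62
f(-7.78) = 1356.10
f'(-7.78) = -989.28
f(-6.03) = 252.13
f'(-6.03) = -341.67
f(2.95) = 220.70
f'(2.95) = 241.13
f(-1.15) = -4.83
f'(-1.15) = 13.45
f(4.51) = 903.75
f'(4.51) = 683.06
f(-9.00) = 2981.00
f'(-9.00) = -1717.00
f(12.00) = 29546.00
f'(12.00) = 9098.00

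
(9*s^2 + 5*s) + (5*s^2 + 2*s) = 14*s^2 + 7*s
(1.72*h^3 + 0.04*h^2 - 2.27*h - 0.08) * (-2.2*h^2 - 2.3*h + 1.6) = -3.784*h^5 - 4.044*h^4 + 7.654*h^3 + 5.461*h^2 - 3.448*h - 0.128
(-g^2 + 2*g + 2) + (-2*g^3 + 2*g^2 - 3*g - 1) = -2*g^3 + g^2 - g + 1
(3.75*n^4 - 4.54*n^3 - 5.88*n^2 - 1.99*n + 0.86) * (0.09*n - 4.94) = 0.3375*n^5 - 18.9336*n^4 + 21.8984*n^3 + 28.8681*n^2 + 9.908*n - 4.2484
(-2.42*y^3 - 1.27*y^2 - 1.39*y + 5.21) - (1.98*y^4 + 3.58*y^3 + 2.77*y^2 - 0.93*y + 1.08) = -1.98*y^4 - 6.0*y^3 - 4.04*y^2 - 0.46*y + 4.13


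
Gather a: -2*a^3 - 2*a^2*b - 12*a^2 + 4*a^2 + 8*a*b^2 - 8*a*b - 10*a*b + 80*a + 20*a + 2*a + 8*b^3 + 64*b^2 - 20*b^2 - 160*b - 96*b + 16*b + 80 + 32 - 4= -2*a^3 + a^2*(-2*b - 8) + a*(8*b^2 - 18*b + 102) + 8*b^3 + 44*b^2 - 240*b + 108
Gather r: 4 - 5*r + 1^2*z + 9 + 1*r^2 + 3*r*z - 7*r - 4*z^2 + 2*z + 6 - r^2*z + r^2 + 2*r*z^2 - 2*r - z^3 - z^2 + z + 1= r^2*(2 - z) + r*(2*z^2 + 3*z - 14) - z^3 - 5*z^2 + 4*z + 20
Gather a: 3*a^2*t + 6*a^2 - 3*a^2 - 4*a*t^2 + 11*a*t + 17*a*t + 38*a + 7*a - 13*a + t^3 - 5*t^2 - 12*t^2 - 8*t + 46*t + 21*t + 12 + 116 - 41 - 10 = a^2*(3*t + 3) + a*(-4*t^2 + 28*t + 32) + t^3 - 17*t^2 + 59*t + 77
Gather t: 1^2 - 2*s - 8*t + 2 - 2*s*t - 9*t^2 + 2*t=-2*s - 9*t^2 + t*(-2*s - 6) + 3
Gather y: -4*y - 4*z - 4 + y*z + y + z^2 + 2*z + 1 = y*(z - 3) + z^2 - 2*z - 3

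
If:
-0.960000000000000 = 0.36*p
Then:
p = -2.67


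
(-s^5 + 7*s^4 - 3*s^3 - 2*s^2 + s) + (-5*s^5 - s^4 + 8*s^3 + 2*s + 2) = -6*s^5 + 6*s^4 + 5*s^3 - 2*s^2 + 3*s + 2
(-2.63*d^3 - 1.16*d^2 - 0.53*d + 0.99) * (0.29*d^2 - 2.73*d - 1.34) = -0.7627*d^5 + 6.8435*d^4 + 6.5373*d^3 + 3.2884*d^2 - 1.9925*d - 1.3266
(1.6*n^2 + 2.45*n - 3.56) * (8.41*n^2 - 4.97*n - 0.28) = 13.456*n^4 + 12.6525*n^3 - 42.5641*n^2 + 17.0072*n + 0.9968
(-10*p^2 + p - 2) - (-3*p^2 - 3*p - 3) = -7*p^2 + 4*p + 1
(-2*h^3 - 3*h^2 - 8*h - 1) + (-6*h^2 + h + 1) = -2*h^3 - 9*h^2 - 7*h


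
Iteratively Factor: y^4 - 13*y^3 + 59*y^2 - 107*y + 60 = (y - 3)*(y^3 - 10*y^2 + 29*y - 20) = (y - 3)*(y - 1)*(y^2 - 9*y + 20) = (y - 4)*(y - 3)*(y - 1)*(y - 5)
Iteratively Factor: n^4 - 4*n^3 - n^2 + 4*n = (n - 4)*(n^3 - n) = (n - 4)*(n + 1)*(n^2 - n) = (n - 4)*(n - 1)*(n + 1)*(n)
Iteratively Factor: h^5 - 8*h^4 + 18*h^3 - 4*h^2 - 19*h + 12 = (h - 1)*(h^4 - 7*h^3 + 11*h^2 + 7*h - 12) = (h - 1)^2*(h^3 - 6*h^2 + 5*h + 12) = (h - 4)*(h - 1)^2*(h^2 - 2*h - 3) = (h - 4)*(h - 3)*(h - 1)^2*(h + 1)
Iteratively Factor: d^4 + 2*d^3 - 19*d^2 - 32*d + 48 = (d - 1)*(d^3 + 3*d^2 - 16*d - 48) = (d - 1)*(d + 3)*(d^2 - 16) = (d - 1)*(d + 3)*(d + 4)*(d - 4)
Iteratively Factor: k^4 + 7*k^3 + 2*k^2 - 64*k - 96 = (k - 3)*(k^3 + 10*k^2 + 32*k + 32) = (k - 3)*(k + 4)*(k^2 + 6*k + 8) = (k - 3)*(k + 4)^2*(k + 2)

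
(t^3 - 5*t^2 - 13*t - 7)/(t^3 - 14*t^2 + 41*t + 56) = (t + 1)/(t - 8)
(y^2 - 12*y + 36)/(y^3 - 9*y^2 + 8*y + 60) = (y - 6)/(y^2 - 3*y - 10)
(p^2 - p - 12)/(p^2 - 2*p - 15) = (p - 4)/(p - 5)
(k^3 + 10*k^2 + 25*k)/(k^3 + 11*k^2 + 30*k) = (k + 5)/(k + 6)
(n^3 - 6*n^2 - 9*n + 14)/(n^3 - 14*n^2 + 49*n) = (n^2 + n - 2)/(n*(n - 7))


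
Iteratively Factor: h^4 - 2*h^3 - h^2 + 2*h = (h)*(h^3 - 2*h^2 - h + 2) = h*(h + 1)*(h^2 - 3*h + 2) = h*(h - 2)*(h + 1)*(h - 1)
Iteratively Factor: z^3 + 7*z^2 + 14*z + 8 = (z + 4)*(z^2 + 3*z + 2) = (z + 1)*(z + 4)*(z + 2)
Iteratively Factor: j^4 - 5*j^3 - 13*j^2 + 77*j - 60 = (j - 3)*(j^3 - 2*j^2 - 19*j + 20) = (j - 3)*(j + 4)*(j^2 - 6*j + 5) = (j - 5)*(j - 3)*(j + 4)*(j - 1)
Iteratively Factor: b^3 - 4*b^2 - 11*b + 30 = (b + 3)*(b^2 - 7*b + 10) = (b - 2)*(b + 3)*(b - 5)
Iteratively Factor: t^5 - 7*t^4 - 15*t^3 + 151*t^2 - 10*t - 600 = (t - 5)*(t^4 - 2*t^3 - 25*t^2 + 26*t + 120) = (t - 5)*(t + 4)*(t^3 - 6*t^2 - t + 30) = (t - 5)*(t - 3)*(t + 4)*(t^2 - 3*t - 10) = (t - 5)^2*(t - 3)*(t + 4)*(t + 2)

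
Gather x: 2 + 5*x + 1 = 5*x + 3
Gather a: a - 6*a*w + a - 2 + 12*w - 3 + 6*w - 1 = a*(2 - 6*w) + 18*w - 6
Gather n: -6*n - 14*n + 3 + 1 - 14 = -20*n - 10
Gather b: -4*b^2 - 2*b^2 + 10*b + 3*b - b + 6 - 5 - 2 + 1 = -6*b^2 + 12*b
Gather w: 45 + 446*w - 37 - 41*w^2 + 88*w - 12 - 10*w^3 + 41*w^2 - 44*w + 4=-10*w^3 + 490*w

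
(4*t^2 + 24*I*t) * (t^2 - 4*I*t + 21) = 4*t^4 + 8*I*t^3 + 180*t^2 + 504*I*t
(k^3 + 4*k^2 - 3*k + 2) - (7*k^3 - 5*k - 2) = -6*k^3 + 4*k^2 + 2*k + 4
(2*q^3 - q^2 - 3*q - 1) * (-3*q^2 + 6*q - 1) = -6*q^5 + 15*q^4 + q^3 - 14*q^2 - 3*q + 1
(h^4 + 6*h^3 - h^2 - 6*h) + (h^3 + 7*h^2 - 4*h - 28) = h^4 + 7*h^3 + 6*h^2 - 10*h - 28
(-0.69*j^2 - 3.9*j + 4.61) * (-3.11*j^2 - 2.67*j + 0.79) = 2.1459*j^4 + 13.9713*j^3 - 4.4692*j^2 - 15.3897*j + 3.6419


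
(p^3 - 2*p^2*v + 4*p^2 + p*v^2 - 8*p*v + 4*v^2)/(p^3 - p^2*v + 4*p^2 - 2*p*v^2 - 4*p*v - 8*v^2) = (p^2 - 2*p*v + v^2)/(p^2 - p*v - 2*v^2)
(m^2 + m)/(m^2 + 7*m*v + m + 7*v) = m/(m + 7*v)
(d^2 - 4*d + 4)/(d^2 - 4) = (d - 2)/(d + 2)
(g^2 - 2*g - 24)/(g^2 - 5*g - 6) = (g + 4)/(g + 1)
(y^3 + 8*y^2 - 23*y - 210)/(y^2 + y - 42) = (y^2 + y - 30)/(y - 6)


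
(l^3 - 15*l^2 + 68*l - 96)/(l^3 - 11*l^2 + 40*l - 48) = (l - 8)/(l - 4)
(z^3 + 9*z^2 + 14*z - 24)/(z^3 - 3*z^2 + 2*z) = (z^2 + 10*z + 24)/(z*(z - 2))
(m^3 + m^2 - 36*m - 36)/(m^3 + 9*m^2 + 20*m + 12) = (m - 6)/(m + 2)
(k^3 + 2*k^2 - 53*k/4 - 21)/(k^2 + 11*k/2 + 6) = k - 7/2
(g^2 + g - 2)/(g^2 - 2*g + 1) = (g + 2)/(g - 1)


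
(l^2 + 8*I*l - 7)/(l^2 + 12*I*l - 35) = (l + I)/(l + 5*I)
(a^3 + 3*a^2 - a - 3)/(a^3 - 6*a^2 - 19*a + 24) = (a + 1)/(a - 8)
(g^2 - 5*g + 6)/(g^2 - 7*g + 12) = (g - 2)/(g - 4)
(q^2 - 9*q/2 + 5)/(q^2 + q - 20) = (q^2 - 9*q/2 + 5)/(q^2 + q - 20)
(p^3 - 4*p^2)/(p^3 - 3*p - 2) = p^2*(4 - p)/(-p^3 + 3*p + 2)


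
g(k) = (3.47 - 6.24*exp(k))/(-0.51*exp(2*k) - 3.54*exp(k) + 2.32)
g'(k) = (3.47 - 6.24*exp(k))*(1.02*exp(2*k) + 3.54*exp(k))/(-0.51*exp(2*k) - 3.54*exp(k) + 2.32)^2 - 6.24*exp(k)/(-0.51*exp(2*k) - 3.54*exp(k) + 2.32)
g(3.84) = 0.23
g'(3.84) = -0.20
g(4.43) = 0.13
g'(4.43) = -0.12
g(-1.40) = 1.36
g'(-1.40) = -0.19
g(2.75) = 0.53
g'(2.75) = -0.36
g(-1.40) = 1.36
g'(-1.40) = -0.19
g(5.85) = 0.03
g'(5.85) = -0.03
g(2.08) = 0.79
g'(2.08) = -0.41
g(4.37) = 0.14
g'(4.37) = -0.13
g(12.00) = 0.00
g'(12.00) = 0.00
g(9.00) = 0.00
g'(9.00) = 0.00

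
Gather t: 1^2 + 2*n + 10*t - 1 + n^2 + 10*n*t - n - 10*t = n^2 + 10*n*t + n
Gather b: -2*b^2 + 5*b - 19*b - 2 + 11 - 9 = -2*b^2 - 14*b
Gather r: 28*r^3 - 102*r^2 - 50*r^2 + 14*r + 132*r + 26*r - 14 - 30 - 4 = 28*r^3 - 152*r^2 + 172*r - 48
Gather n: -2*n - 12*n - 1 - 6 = -14*n - 7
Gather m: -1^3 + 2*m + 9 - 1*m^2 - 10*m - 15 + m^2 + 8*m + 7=0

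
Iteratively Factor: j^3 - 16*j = (j)*(j^2 - 16) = j*(j + 4)*(j - 4)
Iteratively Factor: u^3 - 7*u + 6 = (u - 2)*(u^2 + 2*u - 3) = (u - 2)*(u - 1)*(u + 3)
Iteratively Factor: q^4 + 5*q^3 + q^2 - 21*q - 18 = (q - 2)*(q^3 + 7*q^2 + 15*q + 9) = (q - 2)*(q + 1)*(q^2 + 6*q + 9) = (q - 2)*(q + 1)*(q + 3)*(q + 3)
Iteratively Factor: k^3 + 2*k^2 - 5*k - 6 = (k + 3)*(k^2 - k - 2) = (k + 1)*(k + 3)*(k - 2)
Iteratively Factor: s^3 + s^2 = (s + 1)*(s^2) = s*(s + 1)*(s)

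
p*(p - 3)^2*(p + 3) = p^4 - 3*p^3 - 9*p^2 + 27*p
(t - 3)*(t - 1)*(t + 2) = t^3 - 2*t^2 - 5*t + 6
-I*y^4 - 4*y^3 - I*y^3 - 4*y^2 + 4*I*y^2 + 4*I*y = y*(y - 2*I)^2*(-I*y - I)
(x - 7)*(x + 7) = x^2 - 49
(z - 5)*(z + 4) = z^2 - z - 20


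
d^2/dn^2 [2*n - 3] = 0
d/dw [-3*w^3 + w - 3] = 1 - 9*w^2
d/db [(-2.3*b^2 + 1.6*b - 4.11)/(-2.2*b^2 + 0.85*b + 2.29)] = (1.565*b^2 - 28.618*b + 7.1575)/(4.84*b^4 - 3.74*b^3 - 9.3535*b^2 + 3.893*b + 5.2441)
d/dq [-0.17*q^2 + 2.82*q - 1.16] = 2.82 - 0.34*q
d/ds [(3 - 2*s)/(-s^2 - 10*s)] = 2*(-s^2 + 3*s + 15)/(s^2*(s^2 + 20*s + 100))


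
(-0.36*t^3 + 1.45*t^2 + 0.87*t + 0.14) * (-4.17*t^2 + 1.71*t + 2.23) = 1.5012*t^5 - 6.6621*t^4 - 1.9512*t^3 + 4.1374*t^2 + 2.1795*t + 0.3122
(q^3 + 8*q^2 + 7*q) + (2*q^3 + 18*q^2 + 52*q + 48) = 3*q^3 + 26*q^2 + 59*q + 48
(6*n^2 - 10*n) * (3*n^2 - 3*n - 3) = 18*n^4 - 48*n^3 + 12*n^2 + 30*n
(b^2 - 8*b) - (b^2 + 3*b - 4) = 4 - 11*b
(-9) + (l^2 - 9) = l^2 - 18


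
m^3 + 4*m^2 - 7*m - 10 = (m - 2)*(m + 1)*(m + 5)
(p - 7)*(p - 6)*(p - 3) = p^3 - 16*p^2 + 81*p - 126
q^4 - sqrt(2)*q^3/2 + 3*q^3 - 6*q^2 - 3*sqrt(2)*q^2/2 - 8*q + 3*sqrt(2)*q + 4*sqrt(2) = (q - 2)*(q + 1)*(q + 4)*(q - sqrt(2)/2)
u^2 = u^2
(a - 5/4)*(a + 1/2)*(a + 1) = a^3 + a^2/4 - 11*a/8 - 5/8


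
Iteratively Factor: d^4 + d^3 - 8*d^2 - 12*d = (d)*(d^3 + d^2 - 8*d - 12) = d*(d + 2)*(d^2 - d - 6) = d*(d + 2)^2*(d - 3)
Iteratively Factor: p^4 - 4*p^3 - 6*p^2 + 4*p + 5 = (p - 5)*(p^3 + p^2 - p - 1) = (p - 5)*(p - 1)*(p^2 + 2*p + 1) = (p - 5)*(p - 1)*(p + 1)*(p + 1)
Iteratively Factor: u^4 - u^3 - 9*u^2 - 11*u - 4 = (u + 1)*(u^3 - 2*u^2 - 7*u - 4) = (u - 4)*(u + 1)*(u^2 + 2*u + 1) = (u - 4)*(u + 1)^2*(u + 1)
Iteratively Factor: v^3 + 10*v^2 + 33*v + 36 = (v + 3)*(v^2 + 7*v + 12) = (v + 3)*(v + 4)*(v + 3)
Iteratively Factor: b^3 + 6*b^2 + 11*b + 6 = (b + 3)*(b^2 + 3*b + 2) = (b + 2)*(b + 3)*(b + 1)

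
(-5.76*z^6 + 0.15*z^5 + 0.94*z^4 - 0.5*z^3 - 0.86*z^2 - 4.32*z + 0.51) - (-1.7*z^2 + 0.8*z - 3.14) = -5.76*z^6 + 0.15*z^5 + 0.94*z^4 - 0.5*z^3 + 0.84*z^2 - 5.12*z + 3.65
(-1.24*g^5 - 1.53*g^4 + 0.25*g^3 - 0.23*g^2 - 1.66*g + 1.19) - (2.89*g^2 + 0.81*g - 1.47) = -1.24*g^5 - 1.53*g^4 + 0.25*g^3 - 3.12*g^2 - 2.47*g + 2.66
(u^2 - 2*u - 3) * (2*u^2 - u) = 2*u^4 - 5*u^3 - 4*u^2 + 3*u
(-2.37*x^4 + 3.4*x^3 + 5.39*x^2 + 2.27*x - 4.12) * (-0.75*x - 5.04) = 1.7775*x^5 + 9.3948*x^4 - 21.1785*x^3 - 28.8681*x^2 - 8.3508*x + 20.7648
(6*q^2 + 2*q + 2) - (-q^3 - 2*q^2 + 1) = q^3 + 8*q^2 + 2*q + 1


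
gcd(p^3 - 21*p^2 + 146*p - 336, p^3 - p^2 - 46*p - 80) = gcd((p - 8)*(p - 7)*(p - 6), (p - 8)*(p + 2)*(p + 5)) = p - 8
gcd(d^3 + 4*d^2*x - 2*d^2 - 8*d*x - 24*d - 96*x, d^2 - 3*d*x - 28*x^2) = d + 4*x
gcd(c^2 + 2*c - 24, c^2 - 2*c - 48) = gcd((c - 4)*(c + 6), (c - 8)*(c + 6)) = c + 6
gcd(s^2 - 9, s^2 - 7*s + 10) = 1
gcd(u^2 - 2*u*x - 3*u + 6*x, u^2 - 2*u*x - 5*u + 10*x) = -u + 2*x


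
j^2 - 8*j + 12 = (j - 6)*(j - 2)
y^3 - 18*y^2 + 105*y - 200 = (y - 8)*(y - 5)^2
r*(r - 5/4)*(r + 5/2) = r^3 + 5*r^2/4 - 25*r/8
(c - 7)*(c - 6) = c^2 - 13*c + 42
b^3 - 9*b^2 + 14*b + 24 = (b - 6)*(b - 4)*(b + 1)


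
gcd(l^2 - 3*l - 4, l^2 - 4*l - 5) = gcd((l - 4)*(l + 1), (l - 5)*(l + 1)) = l + 1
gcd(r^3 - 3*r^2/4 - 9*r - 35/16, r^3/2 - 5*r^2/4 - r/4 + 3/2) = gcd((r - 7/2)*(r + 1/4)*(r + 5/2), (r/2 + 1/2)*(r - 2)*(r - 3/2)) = 1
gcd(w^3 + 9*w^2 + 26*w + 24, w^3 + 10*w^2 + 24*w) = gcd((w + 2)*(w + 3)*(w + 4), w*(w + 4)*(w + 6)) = w + 4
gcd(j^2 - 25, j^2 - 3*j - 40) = j + 5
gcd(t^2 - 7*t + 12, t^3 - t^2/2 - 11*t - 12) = t - 4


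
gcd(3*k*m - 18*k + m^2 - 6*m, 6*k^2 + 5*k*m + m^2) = 3*k + m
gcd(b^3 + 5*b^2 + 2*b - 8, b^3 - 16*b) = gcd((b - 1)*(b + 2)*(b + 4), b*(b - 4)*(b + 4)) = b + 4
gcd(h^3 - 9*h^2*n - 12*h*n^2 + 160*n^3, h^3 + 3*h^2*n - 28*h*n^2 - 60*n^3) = h - 5*n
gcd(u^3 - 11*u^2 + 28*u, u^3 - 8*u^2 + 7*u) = u^2 - 7*u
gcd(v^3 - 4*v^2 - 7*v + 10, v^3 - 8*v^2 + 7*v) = v - 1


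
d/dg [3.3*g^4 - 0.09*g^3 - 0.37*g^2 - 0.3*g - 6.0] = 13.2*g^3 - 0.27*g^2 - 0.74*g - 0.3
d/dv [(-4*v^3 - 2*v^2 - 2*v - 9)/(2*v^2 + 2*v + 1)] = 4*(-2*v^4 - 4*v^3 - 3*v^2 + 8*v + 4)/(4*v^4 + 8*v^3 + 8*v^2 + 4*v + 1)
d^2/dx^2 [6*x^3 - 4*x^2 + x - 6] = 36*x - 8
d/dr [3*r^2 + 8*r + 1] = 6*r + 8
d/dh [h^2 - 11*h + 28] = 2*h - 11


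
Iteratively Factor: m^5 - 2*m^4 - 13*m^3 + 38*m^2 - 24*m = (m - 2)*(m^4 - 13*m^2 + 12*m) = (m - 2)*(m + 4)*(m^3 - 4*m^2 + 3*m) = (m - 2)*(m - 1)*(m + 4)*(m^2 - 3*m) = m*(m - 2)*(m - 1)*(m + 4)*(m - 3)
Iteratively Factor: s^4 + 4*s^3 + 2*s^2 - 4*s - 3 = (s + 1)*(s^3 + 3*s^2 - s - 3) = (s + 1)*(s + 3)*(s^2 - 1) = (s + 1)^2*(s + 3)*(s - 1)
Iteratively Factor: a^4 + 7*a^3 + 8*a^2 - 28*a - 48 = (a - 2)*(a^3 + 9*a^2 + 26*a + 24) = (a - 2)*(a + 2)*(a^2 + 7*a + 12) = (a - 2)*(a + 2)*(a + 4)*(a + 3)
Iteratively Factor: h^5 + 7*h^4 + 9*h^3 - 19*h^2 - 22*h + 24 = (h + 4)*(h^4 + 3*h^3 - 3*h^2 - 7*h + 6) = (h + 3)*(h + 4)*(h^3 - 3*h + 2) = (h - 1)*(h + 3)*(h + 4)*(h^2 + h - 2) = (h - 1)^2*(h + 3)*(h + 4)*(h + 2)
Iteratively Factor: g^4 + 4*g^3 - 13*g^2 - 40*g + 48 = (g + 4)*(g^3 - 13*g + 12) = (g + 4)^2*(g^2 - 4*g + 3) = (g - 3)*(g + 4)^2*(g - 1)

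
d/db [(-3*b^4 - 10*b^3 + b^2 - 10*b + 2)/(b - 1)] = (-9*b^4 - 8*b^3 + 31*b^2 - 2*b + 8)/(b^2 - 2*b + 1)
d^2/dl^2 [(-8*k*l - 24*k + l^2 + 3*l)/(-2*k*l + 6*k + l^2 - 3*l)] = 2*((2*k - 2*l + 3)^2*(8*k*l + 24*k - l^2 - 3*l) - (2*k*l - 6*k - l^2 + 3*l)^2 + (2*k*l - 6*k - l^2 + 3*l)*(8*k*l + 24*k - l^2 - 3*l + (-8*k + 2*l + 3)*(2*k - 2*l + 3)))/(2*k*l - 6*k - l^2 + 3*l)^3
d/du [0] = 0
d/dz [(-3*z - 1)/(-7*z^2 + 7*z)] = (-3*z^2 - 2*z + 1)/(7*z^2*(z^2 - 2*z + 1))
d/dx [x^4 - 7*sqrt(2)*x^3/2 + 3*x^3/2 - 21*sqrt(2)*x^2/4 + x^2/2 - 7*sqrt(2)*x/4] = 4*x^3 - 21*sqrt(2)*x^2/2 + 9*x^2/2 - 21*sqrt(2)*x/2 + x - 7*sqrt(2)/4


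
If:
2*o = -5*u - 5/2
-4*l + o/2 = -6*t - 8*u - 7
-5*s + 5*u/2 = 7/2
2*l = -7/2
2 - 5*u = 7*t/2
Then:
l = -7/4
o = -1240/51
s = 3991/1020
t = -643/51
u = 941/102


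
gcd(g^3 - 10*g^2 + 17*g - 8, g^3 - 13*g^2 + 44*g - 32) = g^2 - 9*g + 8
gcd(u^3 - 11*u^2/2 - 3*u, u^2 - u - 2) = 1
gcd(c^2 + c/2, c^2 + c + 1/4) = c + 1/2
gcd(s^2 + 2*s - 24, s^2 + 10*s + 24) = s + 6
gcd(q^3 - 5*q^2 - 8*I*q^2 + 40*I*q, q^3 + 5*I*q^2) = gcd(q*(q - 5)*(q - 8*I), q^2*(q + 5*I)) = q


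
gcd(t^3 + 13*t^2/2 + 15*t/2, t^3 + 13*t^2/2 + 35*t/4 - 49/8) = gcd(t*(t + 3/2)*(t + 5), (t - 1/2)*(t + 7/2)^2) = 1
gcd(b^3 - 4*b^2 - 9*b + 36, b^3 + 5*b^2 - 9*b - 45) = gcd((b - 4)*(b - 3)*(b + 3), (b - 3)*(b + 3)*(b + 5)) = b^2 - 9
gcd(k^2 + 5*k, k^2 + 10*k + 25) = k + 5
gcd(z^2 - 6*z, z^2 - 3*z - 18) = z - 6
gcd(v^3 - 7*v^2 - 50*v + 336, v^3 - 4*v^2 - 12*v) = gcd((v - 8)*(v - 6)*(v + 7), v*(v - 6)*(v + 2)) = v - 6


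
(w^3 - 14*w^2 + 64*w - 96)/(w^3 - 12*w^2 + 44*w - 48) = (w - 4)/(w - 2)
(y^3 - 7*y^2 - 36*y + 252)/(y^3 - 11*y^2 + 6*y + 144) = (y^2 - y - 42)/(y^2 - 5*y - 24)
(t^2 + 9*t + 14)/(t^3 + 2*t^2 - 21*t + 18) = (t^2 + 9*t + 14)/(t^3 + 2*t^2 - 21*t + 18)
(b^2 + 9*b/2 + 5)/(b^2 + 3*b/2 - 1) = (2*b + 5)/(2*b - 1)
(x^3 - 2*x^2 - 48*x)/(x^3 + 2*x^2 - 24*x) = (x - 8)/(x - 4)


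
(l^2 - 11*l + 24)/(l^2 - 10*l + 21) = (l - 8)/(l - 7)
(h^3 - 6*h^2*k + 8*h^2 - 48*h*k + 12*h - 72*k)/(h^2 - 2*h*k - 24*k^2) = (h^2 + 8*h + 12)/(h + 4*k)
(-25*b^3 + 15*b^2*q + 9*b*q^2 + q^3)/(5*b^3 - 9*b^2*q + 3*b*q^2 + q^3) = (5*b + q)/(-b + q)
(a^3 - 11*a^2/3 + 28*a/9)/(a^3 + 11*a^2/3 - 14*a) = (a - 4/3)/(a + 6)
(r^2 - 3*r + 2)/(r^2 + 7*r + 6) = (r^2 - 3*r + 2)/(r^2 + 7*r + 6)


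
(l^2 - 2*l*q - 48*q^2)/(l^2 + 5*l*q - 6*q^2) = (-l + 8*q)/(-l + q)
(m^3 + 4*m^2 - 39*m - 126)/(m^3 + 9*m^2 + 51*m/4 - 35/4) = 4*(m^2 - 3*m - 18)/(4*m^2 + 8*m - 5)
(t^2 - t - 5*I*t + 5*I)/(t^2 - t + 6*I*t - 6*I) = (t - 5*I)/(t + 6*I)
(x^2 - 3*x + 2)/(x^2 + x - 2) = (x - 2)/(x + 2)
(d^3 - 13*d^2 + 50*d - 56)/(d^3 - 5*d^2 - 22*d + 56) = (d - 4)/(d + 4)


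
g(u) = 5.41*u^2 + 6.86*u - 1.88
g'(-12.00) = -122.98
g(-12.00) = 694.84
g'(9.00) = 104.24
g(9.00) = 498.07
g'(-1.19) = -6.02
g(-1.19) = -2.38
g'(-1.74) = -11.97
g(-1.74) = 2.56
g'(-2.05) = -15.32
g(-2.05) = 6.79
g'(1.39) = 21.90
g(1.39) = 18.11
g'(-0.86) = -2.45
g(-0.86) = -3.78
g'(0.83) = 15.84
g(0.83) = 7.54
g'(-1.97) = -14.46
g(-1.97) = 5.60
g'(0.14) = 8.37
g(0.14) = -0.81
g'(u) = 10.82*u + 6.86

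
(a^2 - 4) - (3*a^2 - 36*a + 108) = -2*a^2 + 36*a - 112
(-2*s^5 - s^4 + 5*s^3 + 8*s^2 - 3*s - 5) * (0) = 0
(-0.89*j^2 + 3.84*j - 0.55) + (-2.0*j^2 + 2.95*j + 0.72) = -2.89*j^2 + 6.79*j + 0.17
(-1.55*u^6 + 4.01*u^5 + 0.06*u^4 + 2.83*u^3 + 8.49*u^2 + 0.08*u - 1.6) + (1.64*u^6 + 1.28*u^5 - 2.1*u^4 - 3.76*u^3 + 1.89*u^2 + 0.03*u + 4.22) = 0.0899999999999999*u^6 + 5.29*u^5 - 2.04*u^4 - 0.93*u^3 + 10.38*u^2 + 0.11*u + 2.62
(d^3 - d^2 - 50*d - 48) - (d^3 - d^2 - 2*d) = -48*d - 48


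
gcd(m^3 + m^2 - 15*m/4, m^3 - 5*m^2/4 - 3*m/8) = m^2 - 3*m/2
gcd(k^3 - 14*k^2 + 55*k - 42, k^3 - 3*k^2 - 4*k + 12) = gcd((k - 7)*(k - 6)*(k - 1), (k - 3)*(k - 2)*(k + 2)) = 1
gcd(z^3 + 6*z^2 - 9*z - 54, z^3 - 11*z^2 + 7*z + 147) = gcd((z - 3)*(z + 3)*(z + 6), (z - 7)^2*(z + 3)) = z + 3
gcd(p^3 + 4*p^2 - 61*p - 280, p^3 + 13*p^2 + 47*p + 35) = p^2 + 12*p + 35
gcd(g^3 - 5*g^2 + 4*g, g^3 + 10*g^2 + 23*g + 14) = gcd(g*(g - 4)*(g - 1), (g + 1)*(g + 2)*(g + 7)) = 1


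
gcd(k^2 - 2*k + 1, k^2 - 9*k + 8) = k - 1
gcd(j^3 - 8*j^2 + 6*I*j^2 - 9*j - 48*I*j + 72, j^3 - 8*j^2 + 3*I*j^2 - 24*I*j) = j^2 + j*(-8 + 3*I) - 24*I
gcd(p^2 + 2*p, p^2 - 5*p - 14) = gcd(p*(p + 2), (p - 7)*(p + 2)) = p + 2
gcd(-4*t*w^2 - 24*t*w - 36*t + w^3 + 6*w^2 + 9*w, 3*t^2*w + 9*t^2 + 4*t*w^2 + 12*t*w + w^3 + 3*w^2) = w + 3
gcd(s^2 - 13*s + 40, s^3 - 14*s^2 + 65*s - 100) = s - 5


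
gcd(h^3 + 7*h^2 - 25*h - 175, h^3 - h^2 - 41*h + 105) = h^2 + 2*h - 35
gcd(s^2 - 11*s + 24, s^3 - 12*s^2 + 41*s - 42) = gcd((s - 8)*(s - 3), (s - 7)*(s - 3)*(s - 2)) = s - 3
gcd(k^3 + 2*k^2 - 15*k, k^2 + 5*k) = k^2 + 5*k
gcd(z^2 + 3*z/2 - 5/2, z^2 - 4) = 1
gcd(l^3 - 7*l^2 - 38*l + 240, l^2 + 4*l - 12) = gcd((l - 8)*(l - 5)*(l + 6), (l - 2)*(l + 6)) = l + 6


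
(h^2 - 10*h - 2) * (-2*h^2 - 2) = -2*h^4 + 20*h^3 + 2*h^2 + 20*h + 4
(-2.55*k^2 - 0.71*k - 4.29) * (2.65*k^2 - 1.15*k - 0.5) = -6.7575*k^4 + 1.051*k^3 - 9.277*k^2 + 5.2885*k + 2.145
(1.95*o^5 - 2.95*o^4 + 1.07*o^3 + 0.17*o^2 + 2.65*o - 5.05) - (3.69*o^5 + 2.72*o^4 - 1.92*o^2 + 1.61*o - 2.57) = -1.74*o^5 - 5.67*o^4 + 1.07*o^3 + 2.09*o^2 + 1.04*o - 2.48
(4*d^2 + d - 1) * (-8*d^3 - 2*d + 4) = -32*d^5 - 8*d^4 + 14*d^2 + 6*d - 4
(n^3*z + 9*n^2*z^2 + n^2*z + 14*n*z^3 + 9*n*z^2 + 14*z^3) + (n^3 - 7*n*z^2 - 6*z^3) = n^3*z + n^3 + 9*n^2*z^2 + n^2*z + 14*n*z^3 + 2*n*z^2 + 8*z^3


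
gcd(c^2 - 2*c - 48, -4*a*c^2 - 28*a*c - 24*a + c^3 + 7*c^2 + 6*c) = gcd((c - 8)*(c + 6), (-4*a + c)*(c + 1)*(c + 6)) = c + 6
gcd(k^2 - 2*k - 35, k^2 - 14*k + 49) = k - 7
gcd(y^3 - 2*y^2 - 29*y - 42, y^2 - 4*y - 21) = y^2 - 4*y - 21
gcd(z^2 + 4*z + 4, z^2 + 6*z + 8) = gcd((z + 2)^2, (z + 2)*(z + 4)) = z + 2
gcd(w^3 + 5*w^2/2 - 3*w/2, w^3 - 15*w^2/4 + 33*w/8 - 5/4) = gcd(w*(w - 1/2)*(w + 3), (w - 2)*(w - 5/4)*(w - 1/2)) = w - 1/2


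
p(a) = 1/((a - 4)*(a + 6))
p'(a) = -1/((a - 4)*(a + 6)^2) - 1/((a - 4)^2*(a + 6)) = 2*(-a - 1)/(a^4 + 4*a^3 - 44*a^2 - 96*a + 576)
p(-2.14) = -0.04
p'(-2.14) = 0.00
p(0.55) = -0.04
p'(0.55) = -0.01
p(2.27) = -0.07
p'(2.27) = -0.03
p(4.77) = 0.12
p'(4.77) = -0.17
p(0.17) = -0.04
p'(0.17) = -0.00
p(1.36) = -0.05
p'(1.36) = -0.01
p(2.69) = -0.09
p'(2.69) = -0.06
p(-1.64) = -0.04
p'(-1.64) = 0.00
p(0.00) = -0.04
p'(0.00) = 0.00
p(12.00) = 0.01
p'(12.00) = 0.00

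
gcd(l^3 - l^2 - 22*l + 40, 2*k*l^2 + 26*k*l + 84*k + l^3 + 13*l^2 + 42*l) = 1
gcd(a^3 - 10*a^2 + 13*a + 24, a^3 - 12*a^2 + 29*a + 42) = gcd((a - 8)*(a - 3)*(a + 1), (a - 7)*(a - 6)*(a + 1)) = a + 1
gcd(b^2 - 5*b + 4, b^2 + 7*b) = 1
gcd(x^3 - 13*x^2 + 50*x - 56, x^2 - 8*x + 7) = x - 7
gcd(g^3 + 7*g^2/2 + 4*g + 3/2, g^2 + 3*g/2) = g + 3/2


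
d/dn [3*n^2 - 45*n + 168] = 6*n - 45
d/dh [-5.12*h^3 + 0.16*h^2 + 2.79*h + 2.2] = -15.36*h^2 + 0.32*h + 2.79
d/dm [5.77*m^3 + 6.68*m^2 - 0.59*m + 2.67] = 17.31*m^2 + 13.36*m - 0.59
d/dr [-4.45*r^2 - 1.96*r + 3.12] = -8.9*r - 1.96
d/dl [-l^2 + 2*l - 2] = 2 - 2*l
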